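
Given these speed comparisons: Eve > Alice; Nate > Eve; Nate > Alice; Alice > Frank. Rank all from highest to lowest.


Constraints: Eve > Alice; Nate > Eve; Nate > Alice; Alice > Frank
Method: at each step, the next-highest is the one remaining person who never appears on the smaller side of a constraint between remaining people.
  Step 1: remaining {Eve, Alice, Frank, Nate}; on the smaller side: {Eve, Alice, Frank} → Nate is next (Nate > Eve; Nate > Alice).
  Step 2: remaining {Eve, Alice, Frank}; on the smaller side: {Alice, Frank} → Eve is next (Eve > Alice).
  Step 3: remaining {Alice, Frank}; on the smaller side: {Frank} → Alice is next (Alice > Frank).
  Step 4: only Frank remains → lowest.
Final ranking (highest to lowest):

Nate > Eve > Alice > Frank


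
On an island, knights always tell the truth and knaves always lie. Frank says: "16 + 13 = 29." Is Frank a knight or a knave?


Statement: "16 + 13 = 29."
Actual: 16 + 13 = 29
Claimed: 29
Statement is TRUE → Frank tells the truth → Knight

Knight


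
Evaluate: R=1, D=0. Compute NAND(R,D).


R AND D = 0
NOT(0) = 1

1


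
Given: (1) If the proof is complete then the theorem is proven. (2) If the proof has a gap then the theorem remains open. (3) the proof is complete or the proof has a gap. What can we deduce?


Constructive dilemma: (P → Q) ∧ (R → S), P ∨ R ⊢ Q ∨ S
Premise 1: the proof is complete → the theorem is proven
Premise 2: the proof has a gap → the theorem remains open
Premise 3: the proof is complete ∨ the proof has a gap
Case 1: Assuming the proof is complete, then by Premise 1, the theorem is proven.
Case 2: Assuming the proof has a gap, then by Premise 2, the theorem remains open.
Since one of the proof is complete or the proof has a gap must hold, we get the theorem is proven or the theorem remains open.

The theorem is proven or the theorem remains open.


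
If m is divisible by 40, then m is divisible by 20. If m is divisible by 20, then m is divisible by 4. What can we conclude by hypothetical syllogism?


Hypothetical syllogism: P → Q, Q → R ⊢ P → R
Premise 1: m is divisible by 40 → m is divisible by 20
Premise 2: m is divisible by 20 → m is divisible by 4
Chain the implications: the middle term (m is divisible by 20) links the two.
Conclusion: If m is divisible by 40, then m is divisible by 4.

If m is divisible by 40, then m is divisible by 4.


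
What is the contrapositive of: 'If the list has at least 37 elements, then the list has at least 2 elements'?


Original: If the list has at least 37 elements, then the list has at least 2 elements
Contrapositive: If ¬Q, then ¬P
Negate Q: not (the list has at least 2 elements)
Negate P: not (the list has at least 37 elements)

If not (the list has at least 2 elements), then not (the list has at least 37 elements).


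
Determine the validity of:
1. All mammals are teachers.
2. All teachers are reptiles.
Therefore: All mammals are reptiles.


Premise 1: All mammals are teachers.
Premise 2: All teachers are reptiles.
Conclusion: All mammals are reptiles.
Barbara syllogism (AAA-1): All A are B, All B are C → All A are C.
Middle term (teachers) distributed in premise 2.

Valid


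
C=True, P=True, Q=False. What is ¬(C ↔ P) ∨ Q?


C = True, P = True, Q = False
Expression: ¬(C ↔ P) ∨ Q
Step 1: C ↔ P = (True iff True) = True
Step 2: ¬(C ↔ P) = NOT True = False
Step 3: (False) ∨ Q = False OR False = False

False


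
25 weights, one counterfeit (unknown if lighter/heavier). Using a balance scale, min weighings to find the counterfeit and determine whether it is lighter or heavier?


Let n = 25. 50 possibilities (n weights × lighter/heavier); each weighing has 3 outcomes.
Bound for k weighings: say the first weighing puts j weights on each pan. If it tips, the 2j weighed weights remain suspects (each with a known direction) and k-1 weighings give 3^(k-1) outcomes; 3^(k-1) is odd, so 2j ≤ 3^(k-1) - 1. If it balances, the n - 2j unweighed weights remain with direction unknown: 2(n - 2j) ≤ 3^(k-1) - 1 by the same parity argument. Adding, n ≤ (3^(k-1) - 1) + (3^(k-1) - 1)/2 = (3^k - 3)/2, and the classical three-group strategy achieves this (3 weights in 2 weighings, 12 in 3, 39 in 4, 120 in 5).
So we need the smallest k with (3^k - 3)/2 ≥ 25.
k = 3: (3^3 - 3)/2 = 12 < 25 ✗
k = 4: (3^4 - 3)/2 = 39 ≥ 25 ✓

4


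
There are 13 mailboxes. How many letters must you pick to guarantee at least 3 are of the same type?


Pigeonhole: to guarantee k in one of n categories, need (k-1)×n + 1.
k = 3, n = 13
Minimum = (3-1) × 13 + 1 = 2 × 13 + 1

27


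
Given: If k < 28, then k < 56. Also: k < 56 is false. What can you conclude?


Modus tollens: P → Q, ¬Q ⊢ ¬P
P: k < 28
Q: k < 56
We have P → Q and Q is false.
By modus tollens, P must be false.

It is not the case that k < 28


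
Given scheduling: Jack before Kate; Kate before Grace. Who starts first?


Constraints: Jack before Kate; Kate before Grace
The first task can have nothing scheduled before it, so it must never appear on the right of a 'before'.
Tasks appearing after some 'before': Kate, Grace.
The only task not in that list is Jack → it is first.

Jack


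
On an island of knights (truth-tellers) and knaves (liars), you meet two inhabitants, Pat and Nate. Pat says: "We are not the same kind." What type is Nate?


Pat says: "We are not the same kind."
Case 1: Pat is a Knight (truth-teller)
  Statement is true → they ARE different → Nate is a Knave
Case 2: Pat is a Knave (liar)
  Statement is false → they are NOT different → Nate is a Knave
In both cases, Nate is a Knave.

Knave


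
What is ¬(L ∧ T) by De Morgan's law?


De Morgan's law: ¬(P ∧ Q) ≡ ¬P ∨ ¬Q
¬(L ∧ T) = ¬L ∨ ¬T

¬L ∨ ¬T


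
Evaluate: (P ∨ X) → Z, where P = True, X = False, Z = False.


P = True, X = False, Z = False
Step 1: P ∨ X = True OR False = True
Step 2: (True) → Z: false only when antecedent=True and Z=False.
Result: False

False


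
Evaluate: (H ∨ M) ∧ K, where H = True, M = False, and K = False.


H = True, M = False, K = False
Step 1: H ∨ M = True OR False = True
Step 2: True ∧ K = True AND False = False
OR is true when at least one operand is true; AND requires both.

False


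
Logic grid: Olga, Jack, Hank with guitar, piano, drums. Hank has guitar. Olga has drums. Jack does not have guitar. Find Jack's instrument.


From clues:
  Hank → guitar
  Olga → drums
By elimination, Jack gets the remaining.

piano


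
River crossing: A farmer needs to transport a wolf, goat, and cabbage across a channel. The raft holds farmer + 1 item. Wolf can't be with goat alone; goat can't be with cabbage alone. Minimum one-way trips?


1. farmer+goat → 2. farmer ← 3. farmer+wolf → 4. farmer+goat ← 5. farmer+cabbage → 6. farmer ← 7. farmer+goat →
Minimum trips = 7

7


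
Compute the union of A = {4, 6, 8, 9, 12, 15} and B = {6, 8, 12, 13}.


A = {4, 6, 8, 9, 12, 15}
B = {6, 8, 12, 13}
Operation: union
All elements combined: 4, 6, 8, 9, 12, 13, 15

{4, 6, 8, 9, 12, 13, 15}


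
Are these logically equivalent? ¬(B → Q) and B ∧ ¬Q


Expression 1: ¬(B → Q)
Expression 2: B ∧ ¬Q
Truth table (B Q | Expr1 Expr2):
  T T |   F     F
  T F |   T     T
  F T |   F     F
  F F |   F     F
All 4 rows agree, so the expressions are logically equivalent.

Yes


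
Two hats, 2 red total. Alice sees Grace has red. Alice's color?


Total red = 2, Grace = red
Red accounted for: 1
Remaining for Alice: 1
Alice's hat is red.

red


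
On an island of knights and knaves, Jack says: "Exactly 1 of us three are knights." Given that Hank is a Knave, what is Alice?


Jack claims exactly 1 knights among Jack, Hank, Alice.
Given: Hank is a Knave.

Case 1: Jack is a Knight (tells truth)
  Then exactly 1 of the three are knights.
  Counting Jack, Hank: 1 knight(s) so far. Need 0 more → Alice = Knave.
Case 2: Jack is a Knave (lies)
  Then the count is NOT 1.
  If Alice = Knight, count = 1 = 1 → claim would be true, contradicts lie.
  If Alice = Knave, count = 0 ≠ 1 → lie confirmed ✓

Alice is a Knave.

Knave


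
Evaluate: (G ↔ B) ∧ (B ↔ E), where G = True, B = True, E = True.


G = True, B = True, E = True
Step 1: G ↔ B is true when G and B have the same value. Result: True
Step 2: B ↔ E is true when B and E have the same value. Result: True
Step 3: True ∧ True = True

True


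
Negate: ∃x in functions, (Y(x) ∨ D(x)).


Original: ∃x (Y(x) ∨ D(x))
Rule: ¬∀→∃, ¬∃→∀, negate predicate.
Negation: ∀x (¬Y(x) ∧ ¬D(x))

∀x (¬Y(x) ∧ ¬D(x))


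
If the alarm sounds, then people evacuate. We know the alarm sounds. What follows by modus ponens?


Modus ponens: P → Q, P ⊢ Q
P: the alarm sounds
Q: people evacuate
We have P → Q and P is true.
By modus ponens, Q must be true.

People evacuate


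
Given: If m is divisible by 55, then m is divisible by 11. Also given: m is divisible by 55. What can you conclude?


Modus ponens: P → Q, P ⊢ Q
P: m is divisible by 55
Q: m is divisible by 11
We have P → Q and P is true.
By modus ponens, Q must be true.

m is divisible by 11


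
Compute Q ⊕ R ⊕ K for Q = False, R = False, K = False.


Q = False, R = False, K = False
Step 1: Q ⊕ R = False XOR False = False
Step 2: False ⊕ K = False XOR False = False
XOR is true when an odd number of operands are true.

False


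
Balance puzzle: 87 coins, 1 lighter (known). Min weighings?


Each weighing has 3 outcomes (left heavy / balance / right heavy), so k weighings distinguish at most 3^k cases; splitting into three near-equal groups achieves this.
Need 3^k ≥ 87: 3^4 = 81 < 87 ≤ 3^5 = 243
k = ⌈log₃(87)⌉ = 5

5


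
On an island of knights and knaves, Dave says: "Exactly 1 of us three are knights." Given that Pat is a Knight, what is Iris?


Dave claims exactly 1 knights among Dave, Pat, Iris.
Given: Pat is a Knight.

Case 1: Dave is a Knight (tells truth)
  Then exactly 1 of the three are knights.
  Counting Dave, Pat: 2 knight(s) so far. Need -1 more → impossible.
Case 2: Dave is a Knave (lies)
  Then the count is NOT 1.
  If Iris = Knave, count = 1 = 1 → claim would be true, contradicts lie.
  If Iris = Knight, count = 2 ≠ 1 → lie confirmed ✓

Iris is a Knight.

Knight


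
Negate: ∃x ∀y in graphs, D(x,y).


Original: ∃x ∀y D(x,y)
Rule: ¬∀→∃, ¬∃→∀, negate predicate.
Negation: ∀x ∃y ¬D(x,y)

∀x ∃y ¬D(x,y)


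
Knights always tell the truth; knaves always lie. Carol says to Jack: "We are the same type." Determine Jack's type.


Carol says: "We are the same type."
Case 1: Carol is a Knight (truth-teller)
  Statement is true → they ARE the same → Jack is also a Knight
Case 2: Carol is a Knave (liar)
  Statement is false → they are NOT the same → Jack is a Knight
In both cases, Jack is a Knight.

Knight


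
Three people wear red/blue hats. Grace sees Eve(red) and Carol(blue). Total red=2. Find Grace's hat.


Total red = 2, seen red = 1
Own red = 2 - 1 = 1
Grace's hat is red.

red


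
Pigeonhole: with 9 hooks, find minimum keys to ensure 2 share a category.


Pigeonhole: to guarantee k in one of n categories, need (k-1)×n + 1.
k = 2, n = 9
Minimum = (2-1) × 9 + 1 = 1 × 9 + 1

10


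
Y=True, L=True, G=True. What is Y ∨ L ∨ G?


Y = True, L = True, G = True
Expression: Y ∨ L ∨ G
Step 1: Y ∨ L = True OR True = True
Step 2: (True) ∨ G = True OR True = True

True


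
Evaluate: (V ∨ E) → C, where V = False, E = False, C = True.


V = False, E = False, C = True
Step 1: V ∨ E = False OR False = False
Step 2: (False) → C: false only when antecedent=True and C=False.
Result: True

True


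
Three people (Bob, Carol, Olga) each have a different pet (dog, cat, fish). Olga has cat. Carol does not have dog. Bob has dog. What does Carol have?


From clues:
  Olga → cat
  Bob → dog
By elimination, Carol gets the remaining.

fish


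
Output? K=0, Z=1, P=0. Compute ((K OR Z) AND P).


K OR Z = 0|1 = 1
1 AND 0 = 0

0


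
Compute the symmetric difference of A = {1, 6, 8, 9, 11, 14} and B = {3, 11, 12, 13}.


A = {1, 6, 8, 9, 11, 14}
B = {3, 11, 12, 13}
Operation: symmetric difference
In A only: [1, 6, 8, 9, 14], in B only: [3, 12, 13]

{1, 3, 6, 8, 9, 12, 13, 14}


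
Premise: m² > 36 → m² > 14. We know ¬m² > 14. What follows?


Modus tollens: P → Q, ¬Q ⊢ ¬P
P: m² > 36
Q: m² > 14
We have P → Q and Q is false.
By modus tollens, P must be false.

It is not the case that m² > 36


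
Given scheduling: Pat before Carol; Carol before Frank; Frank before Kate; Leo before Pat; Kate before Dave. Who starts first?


Constraints: Pat before Carol; Carol before Frank; Frank before Kate; Leo before Pat; Kate before Dave
The first task can have nothing scheduled before it, so it must never appear on the right of a 'before'.
Tasks appearing after some 'before': Carol, Frank, Kate, Pat, Dave.
The only task not in that list is Leo → it is first.

Leo


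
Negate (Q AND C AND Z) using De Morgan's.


De Morgan's law: ¬(P ∧ Q ∧ R) ≡ ¬P ∨ ¬Q ∨ ¬R
¬(Q ∧ C ∧ Z) = ¬Q ∨ ¬C ∨ ¬Z

¬Q ∨ ¬C ∨ ¬Z


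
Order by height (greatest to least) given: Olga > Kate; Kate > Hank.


Constraints: Olga > Kate; Kate > Hank
Method: at each step, the next-highest is the one remaining person who never appears on the smaller side of a constraint between remaining people.
  Step 1: remaining {Olga, Kate, Hank}; on the smaller side: {Kate, Hank} → Olga is next (Olga > Kate).
  Step 2: remaining {Kate, Hank}; on the smaller side: {Hank} → Kate is next (Kate > Hank).
  Step 3: only Hank remains → lowest.
Final ranking (highest to lowest):

Olga > Kate > Hank


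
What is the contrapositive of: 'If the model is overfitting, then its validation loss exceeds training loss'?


Original: If the model is overfitting, then its validation loss exceeds training loss
Contrapositive: If ¬Q, then ¬P
Negate Q: not (its validation loss exceeds training loss)
Negate P: not (the model is overfitting)

If not (its validation loss exceeds training loss), then not (the model is overfitting).


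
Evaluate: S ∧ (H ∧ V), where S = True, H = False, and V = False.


S = True, H = False, V = False
Step 1: H ∧ V = False AND False = False
Step 2: S ∧ False = True AND False = False
AND is true only when ALL operands are true.

False


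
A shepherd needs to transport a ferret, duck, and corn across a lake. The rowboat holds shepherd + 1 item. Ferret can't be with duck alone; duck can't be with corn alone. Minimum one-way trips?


1. shepherd+duck → 2. shepherd ← 3. shepherd+ferret → 4. shepherd+duck ← 5. shepherd+corn → 6. shepherd ← 7. shepherd+duck →
Minimum trips = 7

7


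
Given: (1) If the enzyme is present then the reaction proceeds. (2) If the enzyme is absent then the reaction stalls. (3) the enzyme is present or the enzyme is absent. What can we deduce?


Constructive dilemma: (P → Q) ∧ (R → S), P ∨ R ⊢ Q ∨ S
Premise 1: the enzyme is present → the reaction proceeds
Premise 2: the enzyme is absent → the reaction stalls
Premise 3: the enzyme is present ∨ the enzyme is absent
Case 1: Assuming the enzyme is present, then by Premise 1, the reaction proceeds.
Case 2: Assuming the enzyme is absent, then by Premise 2, the reaction stalls.
Since one of the enzyme is present or the enzyme is absent must hold, we get the reaction proceeds or the reaction stalls.

The reaction proceeds or the reaction stalls.


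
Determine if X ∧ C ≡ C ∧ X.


Expression 1: X ∧ C
Expression 2: C ∧ X
Truth table (X C | Expr1 Expr2):
  T T |   T     T
  T F |   F     F
  F T |   F     F
  F F |   F     F
All 4 rows agree, so the expressions are logically equivalent.

Yes


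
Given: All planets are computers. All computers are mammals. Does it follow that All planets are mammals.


Premise 1: All planets are computers.
Premise 2: All computers are mammals.
Conclusion: All planets are mammals.
Barbara syllogism (AAA-1): All A are B, All B are C → All A are C.
Middle term (computers) distributed in premise 2.

Valid


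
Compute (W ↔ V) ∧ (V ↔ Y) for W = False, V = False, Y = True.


W = False, V = False, Y = True
Step 1: W ↔ V is true when W and V have the same value. Result: True
Step 2: V ↔ Y is true when V and Y have the same value. Result: False
Step 3: True ∧ False = False

False


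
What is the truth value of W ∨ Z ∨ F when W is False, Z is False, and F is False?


W = False, Z = False, F = False
Step 1: W ∨ Z = False OR False = False
Step 2: False ∨ F = False OR False = False
OR is true when at least one operand is true.

False


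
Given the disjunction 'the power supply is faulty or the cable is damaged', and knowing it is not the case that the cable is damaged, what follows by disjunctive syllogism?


Disjunctive syllogism: P ∨ Q, ¬P ⊢ Q
Disjunction: the power supply is faulty ∨ the cable is damaged
We know it is not the case that the cable is damaged.
By disjunctive syllogism, the other disjunct must be true.

The power supply is faulty


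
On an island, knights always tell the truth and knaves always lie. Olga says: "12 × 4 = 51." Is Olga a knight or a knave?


Statement: "12 × 4 = 51."
Actual: 12 × 4 = 48
Claimed: 51
Statement is FALSE → Olga lies → Knave

Knave


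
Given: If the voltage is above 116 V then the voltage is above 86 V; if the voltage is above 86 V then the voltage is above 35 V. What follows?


Hypothetical syllogism: P → Q, Q → R ⊢ P → R
Premise 1: the voltage is above 116 V → the voltage is above 86 V
Premise 2: the voltage is above 86 V → the voltage is above 35 V
Chain the implications: the middle term (the voltage is above 86 V) links the two.
Conclusion: If the voltage is above 116 V, then the voltage is above 35 V.

If the voltage is above 116 V, then the voltage is above 35 V.


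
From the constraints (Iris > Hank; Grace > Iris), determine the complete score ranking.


Constraints: Iris > Hank; Grace > Iris
Method: at each step, the next-highest is the one remaining person who never appears on the smaller side of a constraint between remaining people.
  Step 1: remaining {Grace, Hank, Iris}; on the smaller side: {Hank, Iris} → Grace is next (Grace > Iris).
  Step 2: remaining {Hank, Iris}; on the smaller side: {Hank} → Iris is next (Iris > Hank).
  Step 3: only Hank remains → lowest.
Final ranking (highest to lowest):

Grace > Iris > Hank


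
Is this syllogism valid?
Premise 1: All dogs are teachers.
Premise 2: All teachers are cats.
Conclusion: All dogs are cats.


Premise 1: All dogs are teachers.
Premise 2: All teachers are cats.
Conclusion: All dogs are cats.
Barbara syllogism (AAA-1): All A are B, All B are C → All A are C.
Middle term (teachers) distributed in premise 2.

Valid


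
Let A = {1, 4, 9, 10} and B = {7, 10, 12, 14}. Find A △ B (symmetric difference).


A = {1, 4, 9, 10}
B = {7, 10, 12, 14}
Operation: symmetric difference
In A only: [1, 4, 9], in B only: [7, 12, 14]

{1, 4, 7, 9, 12, 14}


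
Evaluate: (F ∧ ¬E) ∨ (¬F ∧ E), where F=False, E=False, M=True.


F = False, E = False, M = True
Expression: (F ∧ ¬E) ∨ (¬F ∧ E)
Step 1: ¬E = NOT False = True
Step 2: F ∧ ¬E = False AND True = False
Step 3: ¬F = NOT False = True
Step 4: ¬F ∧ E = True AND False = False
Step 5: (False) ∨ (False) = False OR False = False

False


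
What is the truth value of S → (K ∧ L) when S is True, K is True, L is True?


S = True, K = True, L = True
Step 1: K ∧ L = True AND True = True
Step 2: S → (True): false only when S=True and consequent=False.
Result: True

True


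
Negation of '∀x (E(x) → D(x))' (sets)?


Original: ∀x (E(x) → D(x))
Rule: ¬∀→∃, ¬∃→∀, negate predicate.
Negation: ∃x (E(x) ∧ ¬D(x))

∃x (E(x) ∧ ¬D(x))


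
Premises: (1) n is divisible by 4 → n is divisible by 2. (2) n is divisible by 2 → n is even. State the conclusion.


Hypothetical syllogism: P → Q, Q → R ⊢ P → R
Premise 1: n is divisible by 4 → n is divisible by 2
Premise 2: n is divisible by 2 → n is even
Chain the implications: the middle term (n is divisible by 2) links the two.
Conclusion: If n is divisible by 4, then n is even.

If n is divisible by 4, then n is even.


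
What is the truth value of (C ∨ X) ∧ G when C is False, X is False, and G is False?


C = False, X = False, G = False
Step 1: C ∨ X = False OR False = False
Step 2: False ∧ G = False AND False = False
OR is true when at least one operand is true; AND requires both.

False


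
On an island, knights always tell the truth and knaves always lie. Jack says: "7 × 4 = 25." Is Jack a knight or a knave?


Statement: "7 × 4 = 25."
Actual: 7 × 4 = 28
Claimed: 25
Statement is FALSE → Jack lies → Knave

Knave


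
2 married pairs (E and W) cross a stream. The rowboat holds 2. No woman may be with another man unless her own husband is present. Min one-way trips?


Label couples E and W.
1. WE+WW → (far: WE,WW; near: HE,HW)
2. WE ←   (far: WW; near: HE,HW,WE)
3. HE+HW → (far: HE,HW,WW; near: WE)
4. HE ←   (far: HW,WW; near: HE,WE)  — HE returns, since WE is alone on near bank
5. HE+WE → (far: all four; near: empty)
Every state respects the constraint.
Minimum trips = 5

5


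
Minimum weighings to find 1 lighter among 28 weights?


Each weighing has 3 outcomes (left heavy / balance / right heavy), so k weighings distinguish at most 3^k cases; splitting into three near-equal groups achieves this.
Need 3^k ≥ 28: 3^3 = 27 < 28 ≤ 3^4 = 81
k = ⌈log₃(28)⌉ = 4

4


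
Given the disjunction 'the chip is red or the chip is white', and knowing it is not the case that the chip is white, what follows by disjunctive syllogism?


Disjunctive syllogism: P ∨ Q, ¬P ⊢ Q
Disjunction: the chip is red ∨ the chip is white
We know it is not the case that the chip is white.
By disjunctive syllogism, the other disjunct must be true.

The chip is red


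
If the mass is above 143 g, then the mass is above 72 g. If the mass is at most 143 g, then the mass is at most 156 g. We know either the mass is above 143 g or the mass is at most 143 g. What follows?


Constructive dilemma: (P → Q) ∧ (R → S), P ∨ R ⊢ Q ∨ S
Premise 1: the mass is above 143 g → the mass is above 72 g
Premise 2: the mass is at most 143 g → the mass is at most 156 g
Premise 3: the mass is above 143 g ∨ the mass is at most 143 g
Case 1: Assuming the mass is above 143 g, then by Premise 1, the mass is above 72 g.
Case 2: Assuming the mass is at most 143 g, then by Premise 2, the mass is at most 156 g.
Since one of the mass is above 143 g or the mass is at most 143 g must hold, we get the mass is above 72 g or the mass is at most 156 g.

The mass is above 72 g or the mass is at most 156 g.


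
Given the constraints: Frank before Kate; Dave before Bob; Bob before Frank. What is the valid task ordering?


Constraints: Frank before Kate; Dave before Bob; Bob before Frank
Method: repeatedly schedule the remaining task that has no remaining task required before it.
  Step 1: remaining {Bob, Dave, Kate, Frank}; every task except Dave still has a predecessor pending → schedule Dave.
  Step 2: remaining {Bob, Kate, Frank}; every task except Bob still has a predecessor pending → schedule Bob.
  Step 3: remaining {Kate, Frank}; every task except Frank still has a predecessor pending → schedule Frank.
  Step 4: only Kate remains → schedule Kate.
Resulting order:

Dave → Bob → Frank → Kate


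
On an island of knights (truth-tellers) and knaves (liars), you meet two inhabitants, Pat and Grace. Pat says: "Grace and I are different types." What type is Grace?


Pat says: "Grace and I are different types."
Case 1: Pat is a Knight (truth-teller)
  Statement is true → they ARE different → Grace is a Knave
Case 2: Pat is a Knave (liar)
  Statement is false → they are NOT different → Grace is a Knave
In both cases, Grace is a Knave.

Knave


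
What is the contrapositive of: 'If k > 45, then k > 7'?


Original: If k > 45, then k > 7
Contrapositive: If ¬Q, then ¬P
Negate Q: not (k > 7)
Negate P: not (k > 45)

If not (k > 7), then not (k > 45).


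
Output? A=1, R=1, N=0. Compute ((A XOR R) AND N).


A XOR R = 1^1 = 0
0 AND 0 = 0

0


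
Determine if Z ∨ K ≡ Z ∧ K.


Expression 1: Z ∨ K
Expression 2: Z ∧ K
Truth table (Z K | Expr1 Expr2):
  T T |   T     T
  T F |   T     F   ← differ
  F T |   T     F   ← differ
  F F |   F     F
Counterexample: Z=T, K=F gives Expr1 = T but Expr2 = F, so the expressions are NOT logically equivalent.

No


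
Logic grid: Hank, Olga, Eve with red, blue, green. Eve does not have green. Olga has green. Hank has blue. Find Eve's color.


From clues:
  Olga → green
  Hank → blue
By elimination, Eve gets the remaining.

red


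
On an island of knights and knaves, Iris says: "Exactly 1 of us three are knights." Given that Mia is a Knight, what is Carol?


Iris claims exactly 1 knights among Iris, Mia, Carol.
Given: Mia is a Knight.

Case 1: Iris is a Knight (tells truth)
  Then exactly 1 of the three are knights.
  Counting Iris, Mia: 2 knight(s) so far. Need -1 more → impossible.
Case 2: Iris is a Knave (lies)
  Then the count is NOT 1.
  If Carol = Knave, count = 1 = 1 → claim would be true, contradicts lie.
  If Carol = Knight, count = 2 ≠ 1 → lie confirmed ✓

Carol is a Knight.

Knight


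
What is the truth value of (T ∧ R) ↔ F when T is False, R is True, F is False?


T = False, R = True, F = False
Step 1: T ∧ R = False AND True = False
Step 2: (False) ↔ F: true when both sides have same truth value.
Result: False ↔ False = True

True


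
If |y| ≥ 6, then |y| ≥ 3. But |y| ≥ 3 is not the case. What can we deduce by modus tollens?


Modus tollens: P → Q, ¬Q ⊢ ¬P
P: |y| ≥ 6
Q: |y| ≥ 3
We have P → Q and Q is false.
By modus tollens, P must be false.

It is not the case that |y| ≥ 6


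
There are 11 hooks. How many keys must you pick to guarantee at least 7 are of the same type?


Pigeonhole: to guarantee k in one of n categories, need (k-1)×n + 1.
k = 7, n = 11
Minimum = (7-1) × 11 + 1 = 6 × 11 + 1

67


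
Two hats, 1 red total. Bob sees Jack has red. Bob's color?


Total red = 1, Jack = red
Red accounted for: 1
Remaining for Bob: 0
Bob's hat is blue.

blue


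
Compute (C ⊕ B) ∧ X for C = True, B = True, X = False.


C = True, B = True, X = False
Step 1: C ⊕ B = True XOR True = False
Step 2: False ∧ X = False AND False = False
XOR true when exactly one of C,B is true; then AND with X.

False


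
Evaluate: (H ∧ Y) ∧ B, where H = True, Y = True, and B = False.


H = True, Y = True, B = False
Step 1: H ∧ Y = True AND True = True
Step 2: True ∧ B = True AND False = False
AND is true only when ALL operands are true.

False


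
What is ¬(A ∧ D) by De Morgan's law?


De Morgan's law: ¬(P ∧ Q) ≡ ¬P ∨ ¬Q
¬(A ∧ D) = ¬A ∨ ¬D

¬A ∨ ¬D


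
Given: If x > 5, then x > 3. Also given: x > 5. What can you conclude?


Modus ponens: P → Q, P ⊢ Q
P: x > 5
Q: x > 3
We have P → Q and P is true.
By modus ponens, Q must be true.

x > 3


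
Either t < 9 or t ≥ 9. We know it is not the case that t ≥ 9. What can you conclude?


Disjunctive syllogism: P ∨ Q, ¬P ⊢ Q
Disjunction: t < 9 ∨ t ≥ 9
We know it is not the case that t ≥ 9.
By disjunctive syllogism, the other disjunct must be true.

t < 9


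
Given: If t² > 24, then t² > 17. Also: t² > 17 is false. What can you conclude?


Modus tollens: P → Q, ¬Q ⊢ ¬P
P: t² > 24
Q: t² > 17
We have P → Q and Q is false.
By modus tollens, P must be false.

It is not the case that t² > 24


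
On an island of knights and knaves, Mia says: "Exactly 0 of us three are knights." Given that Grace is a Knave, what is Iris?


Mia claims exactly 0 knights among Mia, Grace, Iris.
Given: Grace is a Knave.

Case 1: Mia is a Knight (tells truth)
  Then exactly 0 of the three are knights.
  Counting Mia, Grace: 1 knight(s) so far. Need -1 more → impossible.
Case 2: Mia is a Knave (lies)
  Then the count is NOT 0.
  If Iris = Knave, count = 0 = 0 → claim would be true, contradicts lie.
  If Iris = Knight, count = 1 ≠ 0 → lie confirmed ✓

Iris is a Knight.

Knight


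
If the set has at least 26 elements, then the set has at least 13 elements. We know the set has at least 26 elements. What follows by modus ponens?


Modus ponens: P → Q, P ⊢ Q
P: the set has at least 26 elements
Q: the set has at least 13 elements
We have P → Q and P is true.
By modus ponens, Q must be true.

The set has at least 13 elements


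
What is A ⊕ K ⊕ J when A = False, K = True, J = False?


A = False, K = True, J = False
Step 1: A ⊕ K = False XOR True = True
Step 2: True ⊕ J = True XOR False = True
XOR is true when an odd number of operands are true.

True


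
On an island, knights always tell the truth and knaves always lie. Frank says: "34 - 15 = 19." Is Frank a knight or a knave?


Statement: "34 - 15 = 19."
Actual: 34 - 15 = 19
Claimed: 19
Statement is TRUE → Frank tells the truth → Knight

Knight


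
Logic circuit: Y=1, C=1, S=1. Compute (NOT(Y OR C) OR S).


Y OR C = 1
NOT(1) = 0
0 OR 1 = 1

1


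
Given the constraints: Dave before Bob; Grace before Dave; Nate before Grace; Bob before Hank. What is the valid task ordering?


Constraints: Dave before Bob; Grace before Dave; Nate before Grace; Bob before Hank
Method: repeatedly schedule the remaining task that has no remaining task required before it.
  Step 1: remaining {Bob, Dave, Nate, Grace, Hank}; every task except Nate still has a predecessor pending → schedule Nate.
  Step 2: remaining {Bob, Dave, Grace, Hank}; every task except Grace still has a predecessor pending → schedule Grace.
  Step 3: remaining {Bob, Dave, Hank}; every task except Dave still has a predecessor pending → schedule Dave.
  Step 4: remaining {Bob, Hank}; every task except Bob still has a predecessor pending → schedule Bob.
  Step 5: only Hank remains → schedule Hank.
Resulting order:

Nate → Grace → Dave → Bob → Hank


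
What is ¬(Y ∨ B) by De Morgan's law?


De Morgan's law: ¬(P ∨ Q) ≡ ¬P ∧ ¬Q
¬(Y ∨ B) = ¬Y ∧ ¬B

¬Y ∧ ¬B


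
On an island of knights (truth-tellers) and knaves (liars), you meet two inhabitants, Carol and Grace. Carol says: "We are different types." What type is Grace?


Carol says: "We are different types."
Case 1: Carol is a Knight (truth-teller)
  Statement is true → they ARE different → Grace is a Knave
Case 2: Carol is a Knave (liar)
  Statement is false → they are NOT different → Grace is a Knave
In both cases, Grace is a Knave.

Knave


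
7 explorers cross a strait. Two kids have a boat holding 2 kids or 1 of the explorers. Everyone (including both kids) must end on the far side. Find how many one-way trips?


Per crossing of one of the explorers: kids→, one←, one of the explorers→, one← = 4 trips
7 × 4 = 28, + 1 final kids→ = 29
Minimum trips = 29

29


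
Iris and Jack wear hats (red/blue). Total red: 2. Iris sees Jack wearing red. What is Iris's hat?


Total red = 2, Jack = red
Red accounted for: 1
Remaining for Iris: 1
Iris's hat is red.

red


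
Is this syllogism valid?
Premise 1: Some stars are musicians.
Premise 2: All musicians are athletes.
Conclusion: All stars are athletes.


Premise 1: Some stars are musicians.
Premise 2: All musicians are athletes.
Conclusion: All stars are athletes.
Fallacy: illicit minor. The minor term (stars) is distributed in the conclusion ('All stars ...') but undistributed in its premise ('Some stars are musicians' doesn't cover all stars).
Only 'Some stars are athletes' follows, not 'All'.

Invalid


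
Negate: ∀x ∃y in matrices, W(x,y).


Original: ∀x ∃y W(x,y)
Rule: ¬∀→∃, ¬∃→∀, negate predicate.
Negation: ∃x ∀y ¬W(x,y)

∃x ∀y ¬W(x,y)


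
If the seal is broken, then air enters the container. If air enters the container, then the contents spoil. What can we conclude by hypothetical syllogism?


Hypothetical syllogism: P → Q, Q → R ⊢ P → R
Premise 1: the seal is broken → air enters the container
Premise 2: air enters the container → the contents spoil
Chain the implications: the middle term (air enters the container) links the two.
Conclusion: If the seal is broken, then the contents spoil.

If the seal is broken, then the contents spoil.


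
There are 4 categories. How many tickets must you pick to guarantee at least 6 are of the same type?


Pigeonhole: to guarantee k in one of n categories, need (k-1)×n + 1.
k = 6, n = 4
Minimum = (6-1) × 4 + 1 = 5 × 4 + 1

21


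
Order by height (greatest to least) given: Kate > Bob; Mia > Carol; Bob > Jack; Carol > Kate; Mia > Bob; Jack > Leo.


Constraints: Kate > Bob; Mia > Carol; Bob > Jack; Carol > Kate; Mia > Bob; Jack > Leo
Method: at each step, the next-highest is the one remaining person who never appears on the smaller side of a constraint between remaining people.
  Step 1: remaining {Kate, Mia, Jack, Bob, Leo, Carol}; on the smaller side: {Kate, Jack, Bob, Leo, Carol} → Mia is next (Mia > Carol; Mia > Bob).
  Step 2: remaining {Kate, Jack, Bob, Leo, Carol}; on the smaller side: {Kate, Jack, Bob, Leo} → Carol is next (Carol > Kate).
  Step 3: remaining {Kate, Jack, Bob, Leo}; on the smaller side: {Jack, Bob, Leo} → Kate is next (Kate > Bob).
  Step 4: remaining {Jack, Bob, Leo}; on the smaller side: {Jack, Leo} → Bob is next (Bob > Jack).
  Step 5: remaining {Jack, Leo}; on the smaller side: {Leo} → Jack is next (Jack > Leo).
  Step 6: only Leo remains → lowest.
Final ranking (highest to lowest):

Mia > Carol > Kate > Bob > Jack > Leo


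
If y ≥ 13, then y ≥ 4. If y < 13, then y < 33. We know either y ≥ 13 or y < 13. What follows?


Constructive dilemma: (P → Q) ∧ (R → S), P ∨ R ⊢ Q ∨ S
Premise 1: y ≥ 13 → y ≥ 4
Premise 2: y < 13 → y < 33
Premise 3: y ≥ 13 ∨ y < 13
Case 1: Assuming y ≥ 13, then by Premise 1, y ≥ 4.
Case 2: Assuming y < 13, then by Premise 2, y < 33.
Since one of y ≥ 13 or y < 13 must hold, we get y ≥ 4 or y < 33.

y ≥ 4 or y < 33.


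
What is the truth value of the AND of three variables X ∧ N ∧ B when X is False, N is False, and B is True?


X = False, N = False, B = True
Step 1: X ∧ N = False AND False = False
Step 2: (False) ∧ B = (False) AND True = False
AND is true only when ALL operands are true.

False


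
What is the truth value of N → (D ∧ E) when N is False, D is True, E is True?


N = False, D = True, E = True
Step 1: D ∧ E = True AND True = True
Step 2: N → (True): false only when N=True and consequent=False.
Result: True

True


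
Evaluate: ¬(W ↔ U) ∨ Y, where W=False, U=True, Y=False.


W = False, U = True, Y = False
Expression: ¬(W ↔ U) ∨ Y
Step 1: W ↔ U = (False iff True) = False
Step 2: ¬(W ↔ U) = NOT False = True
Step 3: (True) ∨ Y = True OR False = True

True


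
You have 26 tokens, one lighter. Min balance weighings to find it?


Each weighing has 3 outcomes (left heavy / balance / right heavy), so k weighings distinguish at most 3^k cases; splitting into three near-equal groups achieves this.
Need 3^k ≥ 26: 3^2 = 9 < 26 ≤ 3^3 = 27
k = ⌈log₃(26)⌉ = 3

3


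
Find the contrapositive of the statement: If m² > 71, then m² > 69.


Original: If m² > 71, then m² > 69
Contrapositive: If ¬Q, then ¬P
Negate Q: not (m² > 69)
Negate P: not (m² > 71)

If not (m² > 69), then not (m² > 71).


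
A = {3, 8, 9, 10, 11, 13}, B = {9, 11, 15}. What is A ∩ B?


A = {3, 8, 9, 10, 11, 13}
B = {9, 11, 15}
Operation: intersection
Elements in both: 9, 11

{9, 11}


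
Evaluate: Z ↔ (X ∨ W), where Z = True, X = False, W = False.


Z = True, X = False, W = False
Step 1: X ∨ W = False OR False = False
Step 2: Z ↔ (False): true when both sides have same truth value.
Result: True ↔ False = False

False


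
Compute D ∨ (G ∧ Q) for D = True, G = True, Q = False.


D = True, G = True, Q = False
Step 1: G ∧ Q = True AND False = False
Step 2: D ∨ False = True OR False = True
AND evaluated first (higher precedence); then OR applied.

True


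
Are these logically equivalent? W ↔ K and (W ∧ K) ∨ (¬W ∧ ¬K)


Expression 1: W ↔ K
Expression 2: (W ∧ K) ∨ (¬W ∧ ¬K)
Truth table (W K | Expr1 Expr2):
  T T |   T     T
  T F |   F     F
  F T |   F     F
  F F |   T     T
All 4 rows agree, so the expressions are logically equivalent.

Yes


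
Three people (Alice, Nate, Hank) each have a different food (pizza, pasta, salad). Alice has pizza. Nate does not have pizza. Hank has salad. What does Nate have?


From clues:
  Hank → salad
  Alice → pizza
By elimination, Nate gets the remaining.

pasta


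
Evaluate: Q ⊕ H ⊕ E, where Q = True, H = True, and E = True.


Q = True, H = True, E = True
Step 1: Q ⊕ H = True XOR True = False
Step 2: False ⊕ E = False XOR True = True
XOR is true when an odd number of operands are true.

True


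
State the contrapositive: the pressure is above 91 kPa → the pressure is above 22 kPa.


Original: If the pressure is above 91 kPa, then the pressure is above 22 kPa
Contrapositive: If ¬Q, then ¬P
Negate Q: not (the pressure is above 22 kPa)
Negate P: not (the pressure is above 91 kPa)

If not (the pressure is above 22 kPa), then not (the pressure is above 91 kPa).


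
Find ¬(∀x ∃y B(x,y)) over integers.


Original: ∀x ∃y B(x,y)
Rule: ¬∀→∃, ¬∃→∀, negate predicate.
Negation: ∃x ∀y ¬B(x,y)

∃x ∀y ¬B(x,y)


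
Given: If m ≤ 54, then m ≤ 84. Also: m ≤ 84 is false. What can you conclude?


Modus tollens: P → Q, ¬Q ⊢ ¬P
P: m ≤ 54
Q: m ≤ 84
We have P → Q and Q is false.
By modus tollens, P must be false.

It is not the case that m ≤ 54


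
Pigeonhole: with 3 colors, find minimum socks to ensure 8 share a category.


Pigeonhole: to guarantee k in one of n categories, need (k-1)×n + 1.
k = 8, n = 3
Minimum = (8-1) × 3 + 1 = 7 × 3 + 1

22


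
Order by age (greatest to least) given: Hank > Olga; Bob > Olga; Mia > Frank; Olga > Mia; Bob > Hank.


Constraints: Hank > Olga; Bob > Olga; Mia > Frank; Olga > Mia; Bob > Hank
Method: at each step, the next-highest is the one remaining person who never appears on the smaller side of a constraint between remaining people.
  Step 1: remaining {Olga, Frank, Mia, Hank, Bob}; on the smaller side: {Olga, Frank, Mia, Hank} → Bob is next (Bob > Olga; Bob > Hank).
  Step 2: remaining {Olga, Frank, Mia, Hank}; on the smaller side: {Olga, Frank, Mia} → Hank is next (Hank > Olga).
  Step 3: remaining {Olga, Frank, Mia}; on the smaller side: {Frank, Mia} → Olga is next (Olga > Mia).
  Step 4: remaining {Frank, Mia}; on the smaller side: {Frank} → Mia is next (Mia > Frank).
  Step 5: only Frank remains → lowest.
Final ranking (highest to lowest):

Bob > Hank > Olga > Mia > Frank


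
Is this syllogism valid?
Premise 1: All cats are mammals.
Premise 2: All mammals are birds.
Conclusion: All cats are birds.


Premise 1: All cats are mammals.
Premise 2: All mammals are birds.
Conclusion: All cats are birds.
Barbara syllogism (AAA-1): All A are B, All B are C → All A are C.
Middle term (mammals) distributed in premise 2.

Valid


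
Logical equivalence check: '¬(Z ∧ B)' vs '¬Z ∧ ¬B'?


Expression 1: ¬(Z ∧ B)
Expression 2: ¬Z ∧ ¬B
Truth table (Z B | Expr1 Expr2):
  T T |   F     F
  T F |   T     F   ← differ
  F T |   T     F   ← differ
  F F |   T     T
Counterexample: Z=T, B=F gives Expr1 = T but Expr2 = F, so the expressions are NOT logically equivalent.

No
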